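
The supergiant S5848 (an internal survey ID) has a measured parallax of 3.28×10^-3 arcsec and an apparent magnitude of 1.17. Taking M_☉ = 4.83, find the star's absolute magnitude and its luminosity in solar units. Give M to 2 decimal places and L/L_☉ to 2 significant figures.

M ≈ -6.25; L/L_☉ ≈ 27000

d = 1/p = 1/3.28×10^-3″ = 304.9 pc
M = m − 5 log₁₀ d + 5 = 1.17 − 5·2.4841 + 5 = -6.251
M − M_☉ = -6.251 − 4.83 = -11.081
L/L_☉ = 10^(−0.4 × -11.081) = 27060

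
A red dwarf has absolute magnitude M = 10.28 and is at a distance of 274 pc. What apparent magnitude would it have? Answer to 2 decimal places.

m ≈ 17.47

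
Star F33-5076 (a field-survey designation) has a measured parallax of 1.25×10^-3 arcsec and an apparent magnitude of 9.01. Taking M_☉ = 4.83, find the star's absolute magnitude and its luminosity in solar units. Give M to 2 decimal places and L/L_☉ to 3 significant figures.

d = 1/p = 1/1.25×10^-3″ = 800.0 pc
M = m − 5 log₁₀ d + 5 = 9.01 − 5·2.9031 + 5 = -0.505
M − M_☉ = -0.505 − 4.83 = -5.335
L/L_☉ = 10^(−0.4 × -5.335) = 136.2

M ≈ -0.51; L/L_☉ ≈ 136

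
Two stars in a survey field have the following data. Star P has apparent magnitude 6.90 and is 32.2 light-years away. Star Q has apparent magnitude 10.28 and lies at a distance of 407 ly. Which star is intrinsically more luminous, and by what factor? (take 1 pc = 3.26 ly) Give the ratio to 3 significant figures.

Star Q is more luminous, by a factor of 7.10.

Star P: d = 32.2 ly / 3.26 = 9.877 pc
Star P: M = m − 5 log₁₀ d + 5 = 6.90 − 5·0.9946 + 5 = 6.927
Star Q: d = 407 ly / 3.26 = 124.8 pc
Star Q: M = m − 5 log₁₀ d + 5 = 10.28 − 5·2.0964 + 5 = 4.798
ΔM = M_P − M_Q = 6.927 − (4.798) = 2.129; smaller M is more luminous → Star Q.
L ratio = 10^(0.4 |ΔM|) = 10^0.851 = 7.104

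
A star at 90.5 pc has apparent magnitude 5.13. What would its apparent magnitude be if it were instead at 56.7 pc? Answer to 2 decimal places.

m ≈ 4.11

Flux ∝ 1/d², so Δm = 5 log₁₀(d₂/d₁) = 5 log₁₀(56.7/90.5) = -1.015
m₂ = m₁ + Δm = 5.13 + (-1.015) = 4.115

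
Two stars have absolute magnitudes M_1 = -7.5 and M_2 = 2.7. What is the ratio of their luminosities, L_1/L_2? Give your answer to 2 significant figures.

L_1/L_2 ≈ 12000

ΔM = M_1 − M_2 = -10.2
L_1/L_2 = 10^(−0.4 ΔM) = 10^4.080 = 12020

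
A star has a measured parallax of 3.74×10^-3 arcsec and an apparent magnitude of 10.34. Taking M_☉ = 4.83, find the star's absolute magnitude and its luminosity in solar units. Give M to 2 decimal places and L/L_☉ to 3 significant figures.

d = 1/p = 1/3.74×10^-3″ = 267.4 pc
M = m − 5 log₁₀ d + 5 = 10.34 − 5·2.4271 + 5 = 3.204
M − M_☉ = 3.204 − 4.83 = -1.626
L/L_☉ = 10^(−0.4 × -1.626) = 4.469

M ≈ 3.20; L/L_☉ ≈ 4.47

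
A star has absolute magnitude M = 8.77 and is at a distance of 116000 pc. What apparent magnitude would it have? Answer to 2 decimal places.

m ≈ 29.09

m = M + 5 log₁₀ d − 5 = 8.77 + 5·5.0645 − 5 = 29.092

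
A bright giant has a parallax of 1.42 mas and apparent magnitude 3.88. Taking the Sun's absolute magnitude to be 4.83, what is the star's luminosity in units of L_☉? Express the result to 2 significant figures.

d = 1/p = 1000/1.42 mas = 704.2 pc
M = m − 5 log₁₀ d + 5 = 3.88 − 5·2.8477 + 5 = -5.359
M − M_☉ = -5.359 − 4.83 = -10.189
L/L_☉ = 10^(−0.4 × -10.189) = 11900

L/L_☉ ≈ 12000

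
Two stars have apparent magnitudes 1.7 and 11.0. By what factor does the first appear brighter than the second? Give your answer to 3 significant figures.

Magnitude difference = -9.3
Flux ratio = 10^(−0.4 Δm) = 10^(−0.4 × -9.3) = 10^3.720 = 5248

5250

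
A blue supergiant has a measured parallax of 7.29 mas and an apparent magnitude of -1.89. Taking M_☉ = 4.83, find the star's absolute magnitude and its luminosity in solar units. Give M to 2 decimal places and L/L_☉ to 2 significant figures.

d = 1/p = 1000/7.29 mas = 137.2 pc
M = m − 5 log₁₀ d + 5 = -1.89 − 5·2.1373 + 5 = -7.576
M − M_☉ = -7.576 − 4.83 = -12.406
L/L_☉ = 10^(−0.4 × -12.406) = 91740

M ≈ -7.58; L/L_☉ ≈ 92000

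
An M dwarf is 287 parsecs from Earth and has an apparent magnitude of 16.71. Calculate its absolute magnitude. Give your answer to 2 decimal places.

M ≈ 9.42

5 log₁₀(d/10 pc) = 5 log₁₀(287.0) − 5 = 7.289
M = m − 5 log₁₀(d/10) = 16.71 − 7.289 = 9.421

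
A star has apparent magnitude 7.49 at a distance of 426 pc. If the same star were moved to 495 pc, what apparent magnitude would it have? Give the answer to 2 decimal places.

m ≈ 7.82

Flux ∝ 1/d², so Δm = 5 log₁₀(d₂/d₁) = 5 log₁₀(495/426) = 0.326
m₂ = m₁ + Δm = 7.49 + (0.326) = 7.816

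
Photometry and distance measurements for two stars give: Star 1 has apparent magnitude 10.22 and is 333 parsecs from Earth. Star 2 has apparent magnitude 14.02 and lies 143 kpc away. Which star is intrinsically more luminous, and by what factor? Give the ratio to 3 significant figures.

Star 2 is more luminous, by a factor of 5570.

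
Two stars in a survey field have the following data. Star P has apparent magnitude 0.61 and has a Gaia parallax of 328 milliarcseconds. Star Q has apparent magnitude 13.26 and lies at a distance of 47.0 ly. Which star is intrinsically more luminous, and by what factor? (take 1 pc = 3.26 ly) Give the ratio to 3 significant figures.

Star P is more luminous, by a factor of 5130.

Star P: p = 328 mas = 0.328″ → d = 1/p = 3.049 pc
Star P: M = m − 5 log₁₀ d + 5 = 0.61 − 5·0.4841 + 5 = 3.189
Star Q: d = 47.0 ly / 3.26 = 14.42 pc
Star Q: M = m − 5 log₁₀ d + 5 = 13.26 − 5·1.1589 + 5 = 12.466
ΔM = M_P − M_Q = 3.189 − (12.466) = -9.276; smaller M is more luminous → Star P.
L ratio = 10^(0.4 |ΔM|) = 10^3.710 = 5134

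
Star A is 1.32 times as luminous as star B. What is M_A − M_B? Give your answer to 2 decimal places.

M_A − M_B ≈ -0.30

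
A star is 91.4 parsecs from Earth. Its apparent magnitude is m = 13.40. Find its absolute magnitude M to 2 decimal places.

M ≈ 8.60

5 log₁₀(d/10 pc) = 5 log₁₀(91.40) − 5 = 4.805
M = m − 5 log₁₀(d/10) = 13.40 − 4.805 = 8.595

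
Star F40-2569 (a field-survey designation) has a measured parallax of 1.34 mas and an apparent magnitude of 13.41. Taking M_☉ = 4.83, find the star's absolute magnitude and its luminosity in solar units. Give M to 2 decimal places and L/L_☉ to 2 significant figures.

M ≈ 4.05; L/L_☉ ≈ 2.1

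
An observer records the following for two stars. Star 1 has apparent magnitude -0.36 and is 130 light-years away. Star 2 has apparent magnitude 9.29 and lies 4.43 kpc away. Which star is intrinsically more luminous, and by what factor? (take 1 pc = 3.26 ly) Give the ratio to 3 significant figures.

Star 2 is more luminous, by a factor of 1.70.

Star 1: d = 130 ly / 3.26 = 39.88 pc
Star 1: M = m − 5 log₁₀ d + 5 = -0.36 − 5·1.6007 + 5 = -3.364
Star 2: d = 4.43 kpc = 4430 pc
Star 2: M = m − 5 log₁₀ d + 5 = 9.29 − 5·3.6464 + 5 = -3.942
ΔM = M_1 − M_2 = -3.364 − (-3.942) = 0.578; smaller M is more luminous → Star 2.
L ratio = 10^(0.4 |ΔM|) = 10^0.231 = 1.704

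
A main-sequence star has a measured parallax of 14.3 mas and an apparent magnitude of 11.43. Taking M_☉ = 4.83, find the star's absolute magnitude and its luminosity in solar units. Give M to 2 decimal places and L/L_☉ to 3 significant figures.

d = 1/p = 1000/14.3 mas = 69.93 pc
M = m − 5 log₁₀ d + 5 = 11.43 − 5·1.8447 + 5 = 7.207
M − M_☉ = 7.207 − 4.83 = 2.377
L/L_☉ = 10^(−0.4 × 2.377) = 0.1120

M ≈ 7.21; L/L_☉ ≈ 0.112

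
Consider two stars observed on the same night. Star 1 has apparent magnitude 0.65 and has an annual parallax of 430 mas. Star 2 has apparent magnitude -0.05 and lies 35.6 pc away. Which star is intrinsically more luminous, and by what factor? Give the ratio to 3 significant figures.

Star 2 is more luminous, by a factor of 447.

Star 1: p = 430 mas = 0.430″ → d = 1/p = 2.326 pc
Star 1: M = m − 5 log₁₀ d + 5 = 0.65 − 5·0.3665 + 5 = 3.817
Star 2: M = m − 5 log₁₀ d + 5 = -0.05 − 5·1.5514 + 5 = -2.807
ΔM = M_1 − M_2 = 3.817 − (-2.807) = 6.625; smaller M is more luminous → Star 2.
L ratio = 10^(0.4 |ΔM|) = 10^2.650 = 446.5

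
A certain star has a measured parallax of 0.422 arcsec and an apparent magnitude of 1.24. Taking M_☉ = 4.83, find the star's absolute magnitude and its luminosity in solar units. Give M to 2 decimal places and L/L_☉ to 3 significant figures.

M ≈ 4.37; L/L_☉ ≈ 1.53

d = 1/p = 1/0.422″ = 2.370 pc
M = m − 5 log₁₀ d + 5 = 1.24 − 5·0.3747 + 5 = 4.367
M − M_☉ = 4.367 − 4.83 = -0.463
L/L_☉ = 10^(−0.4 × -0.463) = 1.532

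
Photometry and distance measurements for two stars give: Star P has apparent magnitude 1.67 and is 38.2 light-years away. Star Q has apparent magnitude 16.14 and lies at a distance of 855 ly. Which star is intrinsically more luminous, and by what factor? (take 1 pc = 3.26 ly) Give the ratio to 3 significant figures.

Star P is more luminous, by a factor of 1230.

Star P: d = 38.2 ly / 3.26 = 11.72 pc
Star P: M = m − 5 log₁₀ d + 5 = 1.67 − 5·1.0688 + 5 = 1.326
Star Q: d = 855 ly / 3.26 = 262.3 pc
Star Q: M = m − 5 log₁₀ d + 5 = 16.14 − 5·2.4187 + 5 = 9.046
ΔM = M_P − M_Q = 1.326 − (9.046) = -7.720; smaller M is more luminous → Star P.
L ratio = 10^(0.4 |ΔM|) = 10^3.088 = 1225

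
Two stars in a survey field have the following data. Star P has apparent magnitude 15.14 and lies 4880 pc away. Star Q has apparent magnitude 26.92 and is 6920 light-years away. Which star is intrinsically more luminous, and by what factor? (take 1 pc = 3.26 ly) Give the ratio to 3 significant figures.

Star P: M = m − 5 log₁₀ d + 5 = 15.14 − 5·3.6884 + 5 = 1.698
Star Q: d = 6920 ly / 3.26 = 2123 pc
Star Q: M = m − 5 log₁₀ d + 5 = 26.92 − 5·3.3269 + 5 = 15.286
ΔM = M_P − M_Q = 1.698 − (15.286) = -13.588; smaller M is more luminous → Star P.
L ratio = 10^(0.4 |ΔM|) = 10^5.435 = 272300

Star P is more luminous, by a factor of 272000.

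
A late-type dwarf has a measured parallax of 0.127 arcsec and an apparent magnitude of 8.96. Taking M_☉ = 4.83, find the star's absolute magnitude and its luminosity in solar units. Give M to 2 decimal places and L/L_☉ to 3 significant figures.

M ≈ 9.48; L/L_☉ ≈ 0.0138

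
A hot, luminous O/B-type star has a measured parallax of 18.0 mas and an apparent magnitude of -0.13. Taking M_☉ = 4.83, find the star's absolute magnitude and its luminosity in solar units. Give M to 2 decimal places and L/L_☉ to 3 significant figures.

d = 1/p = 1000/18.0 mas = 55.56 pc
M = m − 5 log₁₀ d + 5 = -0.13 − 5·1.7447 + 5 = -3.854
M − M_☉ = -3.854 − 4.83 = -8.684
L/L_☉ = 10^(−0.4 × -8.684) = 2975

M ≈ -3.85; L/L_☉ ≈ 2970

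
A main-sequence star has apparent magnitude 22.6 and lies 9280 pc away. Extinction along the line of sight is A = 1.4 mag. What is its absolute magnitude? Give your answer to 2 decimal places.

5 log₁₀(d/10 pc) = 5 log₁₀(9280) − 5 = 14.838
M = m − 5 log₁₀(d/10) − A = 22.6 − 14.838 − 1.4 = 6.362

M ≈ 6.36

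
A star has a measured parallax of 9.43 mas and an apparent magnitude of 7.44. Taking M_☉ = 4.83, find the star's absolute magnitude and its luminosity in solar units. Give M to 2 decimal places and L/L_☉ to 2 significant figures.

M ≈ 2.31; L/L_☉ ≈ 10

d = 1/p = 1000/9.43 mas = 106.0 pc
M = m − 5 log₁₀ d + 5 = 7.44 − 5·2.0255 + 5 = 2.313
M − M_☉ = 2.313 − 4.83 = -2.517
L/L_☉ = 10^(−0.4 × -2.517) = 10.16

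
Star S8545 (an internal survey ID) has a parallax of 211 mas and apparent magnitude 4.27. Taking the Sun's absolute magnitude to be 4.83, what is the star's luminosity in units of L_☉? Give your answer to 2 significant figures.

d = 1/p = 1000/211 mas = 4.739 pc
M = m − 5 log₁₀ d + 5 = 4.27 − 5·0.6757 + 5 = 5.891
M − M_☉ = 5.891 − 4.83 = 1.061
L/L_☉ = 10^(−0.4 × 1.061) = 0.3762

L/L_☉ ≈ 0.38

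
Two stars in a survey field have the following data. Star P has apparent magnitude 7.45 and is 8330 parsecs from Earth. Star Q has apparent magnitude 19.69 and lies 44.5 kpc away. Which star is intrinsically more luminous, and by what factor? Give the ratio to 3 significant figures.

Star P: M = m − 5 log₁₀ d + 5 = 7.45 − 5·3.9206 + 5 = -7.153
Star Q: d = 44.5 kpc = 44500 pc
Star Q: M = m − 5 log₁₀ d + 5 = 19.69 − 5·4.6484 + 5 = 1.448
ΔM = M_P − M_Q = -7.153 − (1.448) = -8.601; smaller M is more luminous → Star P.
L ratio = 10^(0.4 |ΔM|) = 10^3.441 = 2758

Star P is more luminous, by a factor of 2760.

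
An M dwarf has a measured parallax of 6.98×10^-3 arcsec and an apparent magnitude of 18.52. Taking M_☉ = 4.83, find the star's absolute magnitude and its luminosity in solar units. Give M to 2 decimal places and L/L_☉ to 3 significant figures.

d = 1/p = 1/6.98×10^-3″ = 143.3 pc
M = m − 5 log₁₀ d + 5 = 18.52 − 5·2.1561 + 5 = 12.739
M − M_☉ = 12.739 − 4.83 = 7.909
L/L_☉ = 10^(−0.4 × 7.909) = 6.859×10^-4

M ≈ 12.74; L/L_☉ ≈ 6.86×10^-4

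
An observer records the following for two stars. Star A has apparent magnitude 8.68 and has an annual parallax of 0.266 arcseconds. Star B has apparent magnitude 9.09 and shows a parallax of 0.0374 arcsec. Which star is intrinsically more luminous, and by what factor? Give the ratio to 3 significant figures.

Star B is more luminous, by a factor of 34.7.

Star A: d = 1/p = 1/0.266″ = 3.759 pc
Star A: M = m − 5 log₁₀ d + 5 = 8.68 − 5·0.5751 + 5 = 10.804
Star B: d = 1/p = 1/0.0374″ = 26.74 pc
Star B: M = m − 5 log₁₀ d + 5 = 9.09 − 5·1.4271 + 5 = 6.954
ΔM = M_A − M_B = 10.804 − (6.954) = 3.850; smaller M is more luminous → Star B.
L ratio = 10^(0.4 |ΔM|) = 10^1.540 = 34.68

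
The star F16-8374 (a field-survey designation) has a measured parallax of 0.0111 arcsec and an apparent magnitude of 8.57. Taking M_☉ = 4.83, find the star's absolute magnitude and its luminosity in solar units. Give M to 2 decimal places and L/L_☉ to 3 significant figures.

d = 1/p = 1/0.0111″ = 90.09 pc
M = m − 5 log₁₀ d + 5 = 8.57 − 5·1.9547 + 5 = 3.797
M − M_☉ = 3.797 − 4.83 = -1.033
L/L_☉ = 10^(−0.4 × -1.033) = 2.590

M ≈ 3.80; L/L_☉ ≈ 2.59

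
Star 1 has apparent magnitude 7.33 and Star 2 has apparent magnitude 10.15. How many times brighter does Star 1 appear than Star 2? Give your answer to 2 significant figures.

Magnitude difference = -2.82
Flux ratio = 10^(−0.4 Δm) = 10^(−0.4 × -2.82) = 10^1.128 = 13.43

13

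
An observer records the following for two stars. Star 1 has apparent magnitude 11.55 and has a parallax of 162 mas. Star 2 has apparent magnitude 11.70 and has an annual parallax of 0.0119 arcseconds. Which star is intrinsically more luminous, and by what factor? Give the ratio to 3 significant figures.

Star 2 is more luminous, by a factor of 161.

Star 1: p = 162 mas = 0.162″ → d = 1/p = 6.173 pc
Star 1: M = m − 5 log₁₀ d + 5 = 11.55 − 5·0.7905 + 5 = 12.598
Star 2: d = 1/p = 1/0.0119″ = 84.03 pc
Star 2: M = m − 5 log₁₀ d + 5 = 11.70 − 5·1.9245 + 5 = 7.078
ΔM = M_1 − M_2 = 12.598 − (7.078) = 5.520; smaller M is more luminous → Star 2.
L ratio = 10^(0.4 |ΔM|) = 10^2.208 = 161.4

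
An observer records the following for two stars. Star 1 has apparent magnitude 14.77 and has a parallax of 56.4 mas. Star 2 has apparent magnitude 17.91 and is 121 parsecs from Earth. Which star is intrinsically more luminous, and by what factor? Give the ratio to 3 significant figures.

Star 2 is more luminous, by a factor of 2.58.

Star 1: p = 56.4 mas = 0.0564″ → d = 1/p = 17.73 pc
Star 1: M = m − 5 log₁₀ d + 5 = 14.77 − 5·1.2487 + 5 = 13.526
Star 2: M = m − 5 log₁₀ d + 5 = 17.91 − 5·2.0828 + 5 = 12.496
ΔM = M_1 − M_2 = 13.526 − (12.496) = 1.030; smaller M is more luminous → Star 2.
L ratio = 10^(0.4 |ΔM|) = 10^0.412 = 2.583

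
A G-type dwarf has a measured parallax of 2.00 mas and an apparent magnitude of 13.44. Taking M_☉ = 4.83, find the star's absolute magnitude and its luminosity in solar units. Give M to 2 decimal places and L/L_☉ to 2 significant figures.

M ≈ 4.95; L/L_☉ ≈ 0.90

d = 1/p = 1000/2.00 mas = 500.0 pc
M = m − 5 log₁₀ d + 5 = 13.44 − 5·2.6990 + 5 = 4.945
M − M_☉ = 4.945 − 4.83 = 0.115
L/L_☉ = 10^(−0.4 × 0.115) = 0.8994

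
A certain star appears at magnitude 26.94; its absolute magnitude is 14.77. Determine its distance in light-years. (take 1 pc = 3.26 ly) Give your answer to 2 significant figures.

μ = m − M = 12.170
m − M = 5 log₁₀ d − 5
log₁₀ d = (m − M)/5 + 1 = 3.4340
d = 10^3.4340 = 2716 pc
= 8856 ly

d ≈ 8900 ly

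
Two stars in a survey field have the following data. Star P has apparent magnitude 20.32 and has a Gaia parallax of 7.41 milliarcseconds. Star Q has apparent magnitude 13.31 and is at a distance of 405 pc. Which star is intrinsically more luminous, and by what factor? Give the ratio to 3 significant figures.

Star Q is more luminous, by a factor of 5740.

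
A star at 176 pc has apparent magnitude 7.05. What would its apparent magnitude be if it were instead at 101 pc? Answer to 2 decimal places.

m ≈ 5.84

Flux ∝ 1/d², so Δm = 5 log₁₀(d₂/d₁) = 5 log₁₀(101/176) = -1.206
m₂ = m₁ + Δm = 7.05 + (-1.206) = 5.844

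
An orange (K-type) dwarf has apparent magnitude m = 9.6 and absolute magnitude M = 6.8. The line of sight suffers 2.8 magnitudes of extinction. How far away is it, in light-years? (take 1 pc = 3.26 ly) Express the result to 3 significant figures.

d ≈ 32.6 ly

m − M = 5 log₁₀(d/10 pc) + A  ⇒  9.6 − (6.8) − 2.8 = 5 log₁₀(d/10)
0.000 = 5 log₁₀(d/10)
log₁₀ d = (m − M − A)/5 + 1 = 1.0000
d = 10^1.0000 = 10.00 pc
= 32.60 ly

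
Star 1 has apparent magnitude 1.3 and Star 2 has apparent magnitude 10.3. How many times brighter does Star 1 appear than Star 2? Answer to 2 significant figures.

Magnitude difference = -9.0
Flux ratio = 10^(−0.4 Δm) = 10^(−0.4 × -9.0) = 10^3.600 = 3981

4000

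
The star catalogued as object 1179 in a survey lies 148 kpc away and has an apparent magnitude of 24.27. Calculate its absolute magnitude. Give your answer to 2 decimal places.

d = 148 kpc = 148000 pc
5 log₁₀(d/10 pc) = 5 log₁₀(148000) − 5 = 20.851
M = m − 5 log₁₀(d/10) = 24.27 − 20.851 = 3.419

M ≈ 3.42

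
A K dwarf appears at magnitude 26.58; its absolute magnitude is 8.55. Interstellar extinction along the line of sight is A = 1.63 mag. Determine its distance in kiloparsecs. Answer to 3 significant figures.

m − M = 5 log₁₀(d/10 pc) + A  ⇒  26.58 − (8.55) − 1.63 = 5 log₁₀(d/10)
16.400 = 5 log₁₀(d/10)
log₁₀ d = (m − M − A)/5 + 1 = 4.2800
d = 10^4.2800 = 19050 pc
= 19.05 kpc

d ≈ 19.1 kpc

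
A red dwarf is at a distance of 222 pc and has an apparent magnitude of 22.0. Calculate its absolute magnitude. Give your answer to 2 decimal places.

5 log₁₀(d/10 pc) = 5 log₁₀(222.0) − 5 = 6.732
M = m − 5 log₁₀(d/10) = 22.0 − 6.732 = 15.268

M ≈ 15.27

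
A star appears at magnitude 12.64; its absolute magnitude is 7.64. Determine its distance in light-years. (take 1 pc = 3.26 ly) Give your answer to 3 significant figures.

μ = m − M = 5.000
m − M = 5 log₁₀ d − 5
log₁₀ d = (m − M)/5 + 1 = 2.0000
d = 10^2.0000 = 100.0 pc
= 326.0 ly

d ≈ 326 ly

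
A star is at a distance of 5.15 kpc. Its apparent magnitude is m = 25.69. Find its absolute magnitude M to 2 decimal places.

d = 5.15 kpc = 5150 pc
5 log₁₀(d/10 pc) = 5 log₁₀(5150) − 5 = 13.559
M = m − 5 log₁₀(d/10) = 25.69 − 13.559 = 12.131

M ≈ 12.13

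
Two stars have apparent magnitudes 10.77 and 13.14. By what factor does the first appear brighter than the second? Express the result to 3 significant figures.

Δm = 10.77 − (13.14) = -2.37
Flux ratio = 10^(−0.4 Δm) = 10^(−0.4 × -2.37) = 10^0.948 = 8.872

8.87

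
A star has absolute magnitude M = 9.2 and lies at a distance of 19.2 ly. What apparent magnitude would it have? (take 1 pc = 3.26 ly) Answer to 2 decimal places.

m ≈ 8.05

d = 19.2 ly / 3.26 = 5.890 pc
m = M + 5 log₁₀ d − 5 = 9.2 + 5·0.7701 − 5 = 8.050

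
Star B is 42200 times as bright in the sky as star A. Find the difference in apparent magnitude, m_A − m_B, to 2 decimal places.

m_A − m_B ≈ 11.56

Pogson: Δm = −2.5 log₁₀(ratio) = −2.5 log₁₀(42200) = −2.5 × 4.6253 = -11.563
Star B is brighter so has the smaller magnitude: m_A − m_B is positive.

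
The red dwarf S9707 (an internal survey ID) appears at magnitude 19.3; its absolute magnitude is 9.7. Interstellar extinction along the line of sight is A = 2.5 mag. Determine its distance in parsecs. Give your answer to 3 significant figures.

m − M = 5 log₁₀(d/10 pc) + A  ⇒  19.3 − (9.7) − 2.5 = 5 log₁₀(d/10)
7.100 = 5 log₁₀(d/10)
log₁₀ d = (m − M − A)/5 + 1 = 2.4200
d = 10^2.4200 = 263.0 pc

d ≈ 263 pc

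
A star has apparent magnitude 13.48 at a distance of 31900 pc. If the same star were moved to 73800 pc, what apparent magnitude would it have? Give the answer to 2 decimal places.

m ≈ 15.30

Flux ∝ 1/d², so Δm = 5 log₁₀(d₂/d₁) = 5 log₁₀(73800/31900) = 1.821
m₂ = m₁ + Δm = 13.48 + (1.821) = 15.301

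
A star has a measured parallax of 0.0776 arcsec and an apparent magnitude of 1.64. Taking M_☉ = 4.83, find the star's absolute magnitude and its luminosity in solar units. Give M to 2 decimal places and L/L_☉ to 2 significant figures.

M ≈ 1.09; L/L_☉ ≈ 31

d = 1/p = 1/0.0776″ = 12.89 pc
M = m − 5 log₁₀ d + 5 = 1.64 − 5·1.1101 + 5 = 1.089
M − M_☉ = 1.089 − 4.83 = -3.741
L/L_☉ = 10^(−0.4 × -3.741) = 31.35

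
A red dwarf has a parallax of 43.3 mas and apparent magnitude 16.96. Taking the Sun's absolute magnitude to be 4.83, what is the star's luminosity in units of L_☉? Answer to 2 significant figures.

L/L_☉ ≈ 7.5×10^-5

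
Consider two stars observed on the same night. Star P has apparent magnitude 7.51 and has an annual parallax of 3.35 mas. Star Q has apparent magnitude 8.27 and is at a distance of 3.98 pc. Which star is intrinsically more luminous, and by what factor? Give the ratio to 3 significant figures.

Star P: p = 3.35 mas = 3.35×10^-3″ → d = 1/p = 298.5 pc
Star P: M = m − 5 log₁₀ d + 5 = 7.51 − 5·2.4750 + 5 = 0.135
Star Q: M = m − 5 log₁₀ d + 5 = 8.27 − 5·0.5999 + 5 = 10.271
ΔM = M_P − M_Q = 0.135 − (10.271) = -10.135; smaller M is more luminous → Star P.
L ratio = 10^(0.4 |ΔM|) = 10^4.054 = 11330

Star P is more luminous, by a factor of 11300.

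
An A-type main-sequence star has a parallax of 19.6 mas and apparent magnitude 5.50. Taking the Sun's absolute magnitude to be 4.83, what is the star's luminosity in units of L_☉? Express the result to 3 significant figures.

d = 1/p = 1000/19.6 mas = 51.02 pc
M = m − 5 log₁₀ d + 5 = 5.50 − 5·1.7077 + 5 = 1.961
M − M_☉ = 1.961 − 4.83 = -2.869
L/L_☉ = 10^(−0.4 × -2.869) = 14.04

L/L_☉ ≈ 14.0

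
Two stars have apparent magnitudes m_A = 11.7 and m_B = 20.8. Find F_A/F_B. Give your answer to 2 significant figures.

F_A/F_B ≈ 4400

Δm = 11.7 − (20.8) = -9.1
Flux ratio = 10^(−0.4 Δm) = 10^(−0.4 × -9.1) = 10^3.640 = 4365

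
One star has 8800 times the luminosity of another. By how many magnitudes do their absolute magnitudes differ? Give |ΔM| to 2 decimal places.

Pogson: ΔM = −2.5 log₁₀(ratio) = −2.5 log₁₀(8800) = −2.5 × 3.9445 = -9.861

|ΔM| ≈ 9.86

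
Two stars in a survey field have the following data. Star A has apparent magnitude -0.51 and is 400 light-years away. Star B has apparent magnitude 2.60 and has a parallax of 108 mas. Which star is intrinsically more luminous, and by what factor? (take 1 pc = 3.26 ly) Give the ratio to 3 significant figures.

Star A: d = 400 ly / 3.26 = 122.7 pc
Star A: M = m − 5 log₁₀ d + 5 = -0.51 − 5·2.0888 + 5 = -5.954
Star B: p = 108 mas = 0.108″ → d = 1/p = 9.259 pc
Star B: M = m − 5 log₁₀ d + 5 = 2.60 − 5·0.9666 + 5 = 2.767
ΔM = M_A − M_B = -5.954 − (2.767) = -8.721; smaller M is more luminous → Star A.
L ratio = 10^(0.4 |ΔM|) = 10^3.489 = 3080

Star A is more luminous, by a factor of 3080.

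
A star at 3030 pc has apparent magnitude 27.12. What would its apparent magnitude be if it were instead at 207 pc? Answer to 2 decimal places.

Flux ∝ 1/d², so Δm = 5 log₁₀(d₂/d₁) = 5 log₁₀(207/3030) = -5.827
m₂ = m₁ + Δm = 27.12 + (-5.827) = 21.293

m ≈ 21.29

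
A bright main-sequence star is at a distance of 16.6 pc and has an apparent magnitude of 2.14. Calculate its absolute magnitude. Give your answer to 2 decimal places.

M ≈ 1.04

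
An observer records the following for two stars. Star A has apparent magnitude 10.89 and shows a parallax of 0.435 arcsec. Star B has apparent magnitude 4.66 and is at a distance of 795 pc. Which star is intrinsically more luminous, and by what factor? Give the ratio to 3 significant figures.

Star A: d = 1/p = 1/0.435″ = 2.299 pc
Star A: M = m − 5 log₁₀ d + 5 = 10.89 − 5·0.3615 + 5 = 14.082
Star B: M = m − 5 log₁₀ d + 5 = 4.66 − 5·2.9004 + 5 = -4.842
ΔM = M_A − M_B = 14.082 − (-4.842) = 18.924; smaller M is more luminous → Star B.
L ratio = 10^(0.4 |ΔM|) = 10^7.570 = 3.713×10^7

Star B is more luminous, by a factor of 3.71×10^7.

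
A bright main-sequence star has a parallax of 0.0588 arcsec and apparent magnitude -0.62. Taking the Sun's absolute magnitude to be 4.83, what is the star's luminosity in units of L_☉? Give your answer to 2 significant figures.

L/L_☉ ≈ 440

d = 1/p = 1/0.0588″ = 17.01 pc
M = m − 5 log₁₀ d + 5 = -0.62 − 5·1.2306 + 5 = -1.773
M − M_☉ = -1.773 − 4.83 = -6.603
L/L_☉ = 10^(−0.4 × -6.603) = 437.8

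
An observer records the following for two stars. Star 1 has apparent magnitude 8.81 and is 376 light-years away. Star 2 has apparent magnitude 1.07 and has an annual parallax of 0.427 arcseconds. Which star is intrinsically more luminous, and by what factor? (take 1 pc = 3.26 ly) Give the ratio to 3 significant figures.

Star 1: d = 376 ly / 3.26 = 115.3 pc
Star 1: M = m − 5 log₁₀ d + 5 = 8.81 − 5·2.0620 + 5 = 3.500
Star 2: d = 1/p = 1/0.427″ = 2.342 pc
Star 2: M = m − 5 log₁₀ d + 5 = 1.07 − 5·0.3696 + 5 = 4.222
ΔM = M_1 − M_2 = 3.500 − (4.222) = -0.722; smaller M is more luminous → Star 1.
L ratio = 10^(0.4 |ΔM|) = 10^0.289 = 1.944

Star 1 is more luminous, by a factor of 1.94.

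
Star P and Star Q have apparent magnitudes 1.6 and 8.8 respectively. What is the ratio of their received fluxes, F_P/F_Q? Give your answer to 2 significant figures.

F_P/F_Q ≈ 760

Δm = 1.6 − (8.8) = -7.2
Flux ratio = 10^(−0.4 Δm) = 10^(−0.4 × -7.2) = 10^2.880 = 758.6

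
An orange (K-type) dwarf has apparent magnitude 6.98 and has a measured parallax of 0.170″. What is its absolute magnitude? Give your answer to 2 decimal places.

M ≈ 8.13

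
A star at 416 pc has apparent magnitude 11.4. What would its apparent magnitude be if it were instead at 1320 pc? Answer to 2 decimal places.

m ≈ 13.91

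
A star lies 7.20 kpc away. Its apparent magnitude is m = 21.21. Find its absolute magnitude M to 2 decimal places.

M ≈ 6.92

d = 7.20 kpc = 7200 pc
5 log₁₀(d/10 pc) = 5 log₁₀(7200) − 5 = 14.287
M = m − 5 log₁₀(d/10) = 21.21 − 14.287 = 6.923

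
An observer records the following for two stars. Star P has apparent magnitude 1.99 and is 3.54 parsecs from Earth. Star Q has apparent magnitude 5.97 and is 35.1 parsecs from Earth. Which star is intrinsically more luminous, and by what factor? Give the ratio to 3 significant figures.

Star P: M = m − 5 log₁₀ d + 5 = 1.99 − 5·0.5490 + 5 = 4.245
Star Q: M = m − 5 log₁₀ d + 5 = 5.97 − 5·1.5453 + 5 = 3.243
ΔM = M_P − M_Q = 4.245 − (3.243) = 1.002; smaller M is more luminous → Star Q.
L ratio = 10^(0.4 |ΔM|) = 10^0.401 = 2.515

Star Q is more luminous, by a factor of 2.52.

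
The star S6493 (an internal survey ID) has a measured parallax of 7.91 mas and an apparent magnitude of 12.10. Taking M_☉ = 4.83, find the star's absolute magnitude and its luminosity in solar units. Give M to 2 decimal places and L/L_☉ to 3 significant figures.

d = 1/p = 1000/7.91 mas = 126.4 pc
M = m − 5 log₁₀ d + 5 = 12.10 − 5·2.1018 + 5 = 6.591
M − M_☉ = 6.591 − 4.83 = 1.761
L/L_☉ = 10^(−0.4 × 1.761) = 0.1975

M ≈ 6.59; L/L_☉ ≈ 0.198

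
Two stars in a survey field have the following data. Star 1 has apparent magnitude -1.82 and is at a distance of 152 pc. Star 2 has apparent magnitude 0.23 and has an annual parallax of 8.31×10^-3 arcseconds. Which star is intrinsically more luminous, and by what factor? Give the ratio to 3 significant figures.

Star 1: M = m − 5 log₁₀ d + 5 = -1.82 − 5·2.1818 + 5 = -7.729
Star 2: d = 1/p = 1/8.31×10^-3″ = 120.3 pc
Star 2: M = m − 5 log₁₀ d + 5 = 0.23 − 5·2.0804 + 5 = -5.172
ΔM = M_1 − M_2 = -7.729 − (-5.172) = -2.557; smaller M is more luminous → Star 1.
L ratio = 10^(0.4 |ΔM|) = 10^1.023 = 10.54

Star 1 is more luminous, by a factor of 10.5.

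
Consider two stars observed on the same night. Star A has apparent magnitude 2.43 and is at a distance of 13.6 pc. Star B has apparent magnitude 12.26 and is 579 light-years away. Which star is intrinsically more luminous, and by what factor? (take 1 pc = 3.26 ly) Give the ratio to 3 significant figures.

Star A is more luminous, by a factor of 50.1.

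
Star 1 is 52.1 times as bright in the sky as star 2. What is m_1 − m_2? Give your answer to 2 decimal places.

m_1 − m_2 ≈ -4.29

Pogson: Δm = −2.5 log₁₀(ratio) = −2.5 log₁₀(52.1) = −2.5 × 1.7168 = -4.292
Star 1 is brighter, so it has the smaller magnitude: the difference is negative.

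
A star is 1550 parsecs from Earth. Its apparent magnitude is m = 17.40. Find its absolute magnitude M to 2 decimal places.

5 log₁₀(d/10 pc) = 5 log₁₀(1550) − 5 = 10.952
M = m − 5 log₁₀(d/10) = 17.40 − 10.952 = 6.448

M ≈ 6.45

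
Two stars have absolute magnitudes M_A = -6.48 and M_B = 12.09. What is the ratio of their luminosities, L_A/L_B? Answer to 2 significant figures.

L_A/L_B ≈ 2.7×10^7

ΔM = M_A − M_B = -18.57
L_A/L_B = 10^(−0.4 ΔM) = 10^7.428 = 2.679×10^7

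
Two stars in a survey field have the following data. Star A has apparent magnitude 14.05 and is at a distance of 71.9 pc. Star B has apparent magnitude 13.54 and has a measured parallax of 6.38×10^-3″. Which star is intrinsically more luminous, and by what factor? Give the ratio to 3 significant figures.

Star B is more luminous, by a factor of 7.60.

Star A: M = m − 5 log₁₀ d + 5 = 14.05 − 5·1.8567 + 5 = 9.766
Star B: d = 1/p = 1/6.38×10^-3″ = 156.7 pc
Star B: M = m − 5 log₁₀ d + 5 = 13.54 − 5·2.1952 + 5 = 7.564
ΔM = M_A − M_B = 9.766 − (7.564) = 2.202; smaller M is more luminous → Star B.
L ratio = 10^(0.4 |ΔM|) = 10^0.881 = 7.602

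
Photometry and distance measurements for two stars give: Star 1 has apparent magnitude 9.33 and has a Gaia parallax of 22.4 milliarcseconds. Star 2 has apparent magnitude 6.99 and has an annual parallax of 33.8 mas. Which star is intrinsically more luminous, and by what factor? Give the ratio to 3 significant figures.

Star 2 is more luminous, by a factor of 3.79.

Star 1: p = 22.4 mas = 0.0224″ → d = 1/p = 44.64 pc
Star 1: M = m − 5 log₁₀ d + 5 = 9.33 − 5·1.6498 + 5 = 6.081
Star 2: p = 33.8 mas = 0.0338″ → d = 1/p = 29.59 pc
Star 2: M = m − 5 log₁₀ d + 5 = 6.99 − 5·1.4711 + 5 = 4.635
ΔM = M_1 − M_2 = 6.081 − (4.635) = 1.447; smaller M is more luminous → Star 2.
L ratio = 10^(0.4 |ΔM|) = 10^0.579 = 3.790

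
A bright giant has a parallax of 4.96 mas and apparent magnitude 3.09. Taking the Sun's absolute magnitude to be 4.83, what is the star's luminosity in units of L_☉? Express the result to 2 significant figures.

d = 1/p = 1000/4.96 mas = 201.6 pc
M = m − 5 log₁₀ d + 5 = 3.09 − 5·2.3045 + 5 = -3.433
M − M_☉ = -3.433 − 4.83 = -8.263
L/L_☉ = 10^(−0.4 × -8.263) = 2019

L/L_☉ ≈ 2000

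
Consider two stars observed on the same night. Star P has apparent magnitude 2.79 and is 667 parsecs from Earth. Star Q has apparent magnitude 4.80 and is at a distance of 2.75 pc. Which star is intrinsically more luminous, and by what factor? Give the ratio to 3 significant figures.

Star P: M = m − 5 log₁₀ d + 5 = 2.79 − 5·2.8241 + 5 = -6.331
Star Q: M = m − 5 log₁₀ d + 5 = 4.80 − 5·0.4393 + 5 = 7.603
ΔM = M_P − M_Q = -6.331 − (7.603) = -13.934; smaller M is more luminous → Star P.
L ratio = 10^(0.4 |ΔM|) = 10^5.574 = 374600

Star P is more luminous, by a factor of 375000.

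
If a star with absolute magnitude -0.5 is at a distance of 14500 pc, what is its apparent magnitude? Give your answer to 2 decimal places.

m = M + 5 log₁₀ d − 5 = -0.5 + 5·4.1614 − 5 = 15.307

m ≈ 15.31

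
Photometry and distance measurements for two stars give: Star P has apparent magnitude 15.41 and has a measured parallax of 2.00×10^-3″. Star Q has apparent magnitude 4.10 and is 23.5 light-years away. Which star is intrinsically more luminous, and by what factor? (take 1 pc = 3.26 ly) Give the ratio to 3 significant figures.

Star Q is more luminous, by a factor of 6.95.

Star P: d = 1/p = 1/2.00×10^-3″ = 500.0 pc
Star P: M = m − 5 log₁₀ d + 5 = 15.41 − 5·2.6990 + 5 = 6.915
Star Q: d = 23.5 ly / 3.26 = 7.209 pc
Star Q: M = m − 5 log₁₀ d + 5 = 4.10 − 5·0.8579 + 5 = 4.811
ΔM = M_P − M_Q = 6.915 − (4.811) = 2.104; smaller M is more luminous → Star Q.
L ratio = 10^(0.4 |ΔM|) = 10^0.842 = 6.946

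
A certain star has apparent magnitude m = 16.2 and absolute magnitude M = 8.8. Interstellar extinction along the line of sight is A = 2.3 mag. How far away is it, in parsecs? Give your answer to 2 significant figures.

m − M = 5 log₁₀(d/10 pc) + A  ⇒  16.2 − (8.8) − 2.3 = 5 log₁₀(d/10)
5.100 = 5 log₁₀(d/10)
log₁₀ d = (m − M − A)/5 + 1 = 2.0200
d = 10^2.0200 = 104.7 pc

d ≈ 100 pc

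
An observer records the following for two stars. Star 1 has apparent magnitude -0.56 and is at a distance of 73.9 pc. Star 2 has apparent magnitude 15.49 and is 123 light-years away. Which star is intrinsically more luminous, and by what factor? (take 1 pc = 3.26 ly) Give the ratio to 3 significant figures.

Star 1: M = m − 5 log₁₀ d + 5 = -0.56 − 5·1.8686 + 5 = -4.903
Star 2: d = 123 ly / 3.26 = 37.73 pc
Star 2: M = m − 5 log₁₀ d + 5 = 15.49 − 5·1.5767 + 5 = 12.607
ΔM = M_1 − M_2 = -4.903 − (12.607) = -17.510; smaller M is more luminous → Star 1.
L ratio = 10^(0.4 |ΔM|) = 10^7.004 = 1.009×10^7

Star 1 is more luminous, by a factor of 1.01×10^7.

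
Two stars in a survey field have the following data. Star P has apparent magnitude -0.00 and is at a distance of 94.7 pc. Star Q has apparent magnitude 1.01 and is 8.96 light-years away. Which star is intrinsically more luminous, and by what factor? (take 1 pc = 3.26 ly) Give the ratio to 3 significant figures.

Star P is more luminous, by a factor of 3010.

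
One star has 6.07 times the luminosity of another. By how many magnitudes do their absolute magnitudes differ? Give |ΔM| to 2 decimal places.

|ΔM| ≈ 1.96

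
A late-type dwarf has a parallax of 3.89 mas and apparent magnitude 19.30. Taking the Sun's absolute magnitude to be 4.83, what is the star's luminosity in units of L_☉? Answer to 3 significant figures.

d = 1/p = 1000/3.89 mas = 257.1 pc
M = m − 5 log₁₀ d + 5 = 19.30 − 5·2.4101 + 5 = 12.250
M − M_☉ = 12.250 − 4.83 = 7.420
L/L_☉ = 10^(−0.4 × 7.420) = 1.077×10^-3

L/L_☉ ≈ 1.08×10^-3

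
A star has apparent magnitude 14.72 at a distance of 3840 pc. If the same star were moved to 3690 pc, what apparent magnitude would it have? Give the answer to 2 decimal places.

Flux ∝ 1/d², so Δm = 5 log₁₀(d₂/d₁) = 5 log₁₀(3690/3840) = -0.087
m₂ = m₁ + Δm = 14.72 + (-0.087) = 14.633

m ≈ 14.63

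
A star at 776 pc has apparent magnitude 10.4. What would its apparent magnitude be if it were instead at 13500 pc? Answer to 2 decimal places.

Flux ∝ 1/d², so Δm = 5 log₁₀(d₂/d₁) = 5 log₁₀(13500/776) = 6.202
m₂ = m₁ + Δm = 10.4 + (6.202) = 16.602

m ≈ 16.60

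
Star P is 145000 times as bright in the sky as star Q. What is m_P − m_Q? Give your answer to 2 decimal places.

m_P − m_Q ≈ -12.90

Pogson: Δm = −2.5 log₁₀(ratio) = −2.5 log₁₀(145000) = −2.5 × 5.1614 = -12.903
Star P is brighter, so it has the smaller magnitude: the difference is negative.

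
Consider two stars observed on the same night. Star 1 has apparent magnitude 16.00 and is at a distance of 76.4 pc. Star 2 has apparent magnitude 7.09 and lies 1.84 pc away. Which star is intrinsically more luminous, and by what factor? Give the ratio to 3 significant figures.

Star 1: M = m − 5 log₁₀ d + 5 = 16.00 − 5·1.8831 + 5 = 11.585
Star 2: M = m − 5 log₁₀ d + 5 = 7.09 − 5·0.2648 + 5 = 10.766
ΔM = M_1 − M_2 = 11.585 − (10.766) = 0.819; smaller M is more luminous → Star 2.
L ratio = 10^(0.4 |ΔM|) = 10^0.327 = 2.125

Star 2 is more luminous, by a factor of 2.13.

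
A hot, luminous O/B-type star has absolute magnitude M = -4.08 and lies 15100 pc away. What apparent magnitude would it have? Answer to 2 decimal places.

m = M + 5 log₁₀ d − 5 = -4.08 + 5·4.1790 − 5 = 11.815

m ≈ 11.81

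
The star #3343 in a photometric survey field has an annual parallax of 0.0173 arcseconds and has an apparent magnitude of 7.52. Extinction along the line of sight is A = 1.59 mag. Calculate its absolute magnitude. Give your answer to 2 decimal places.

M ≈ 2.12

d = 1/p = 1/0.0173″ = 57.80 pc
5 log₁₀(d/10 pc) = 5 log₁₀(57.80) − 5 = 3.810
M = m − 5 log₁₀(d/10) − A = 7.52 − 3.810 − 1.59 = 2.120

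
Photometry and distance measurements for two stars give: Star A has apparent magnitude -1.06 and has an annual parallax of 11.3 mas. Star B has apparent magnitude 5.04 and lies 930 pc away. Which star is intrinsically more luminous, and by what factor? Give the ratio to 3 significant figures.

Star A is more luminous, by a factor of 2.49.

Star A: p = 11.3 mas = 0.0113″ → d = 1/p = 88.50 pc
Star A: M = m − 5 log₁₀ d + 5 = -1.06 − 5·1.9469 + 5 = -5.795
Star B: M = m − 5 log₁₀ d + 5 = 5.04 − 5·2.9685 + 5 = -4.802
ΔM = M_A − M_B = -5.795 − (-4.802) = -0.992; smaller M is more luminous → Star A.
L ratio = 10^(0.4 |ΔM|) = 10^0.397 = 2.494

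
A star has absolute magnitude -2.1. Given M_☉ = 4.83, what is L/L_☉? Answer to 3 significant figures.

L/L_☉ ≈ 592

M − M_☉ = -2.1 − 4.83 = -6.930
L/L_☉ = 10^(−0.4 (M − M_☉)) = 10^2.772 = 591.6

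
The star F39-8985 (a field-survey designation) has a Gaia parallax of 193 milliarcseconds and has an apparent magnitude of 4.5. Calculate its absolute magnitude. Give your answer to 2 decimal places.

M ≈ 5.93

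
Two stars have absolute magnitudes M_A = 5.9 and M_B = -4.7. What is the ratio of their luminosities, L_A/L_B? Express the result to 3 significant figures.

L_A/L_B ≈ 5.75×10^-5

ΔM = M_A − M_B = 10.6
L_A/L_B = 10^(−0.4 ΔM) = 10^-4.240 = 5.754×10^-5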